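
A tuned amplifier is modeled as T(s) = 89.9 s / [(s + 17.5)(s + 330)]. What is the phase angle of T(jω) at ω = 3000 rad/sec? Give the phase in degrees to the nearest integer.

-83 deg

∠(j3000) = 90.00°
∠(j3000 + 17.5) = arctan(3000/17.5) = 89.67°
∠(j3000 + 330) = arctan(3000/330) = 83.72°
∠T(j3000) = 90.00° − (89.67° + 83.72°) = -83.39°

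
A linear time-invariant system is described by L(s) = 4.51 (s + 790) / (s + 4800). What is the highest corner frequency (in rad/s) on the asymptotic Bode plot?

4800 rad/s

Break frequencies occur at each pole and zero magnitude: 790 rad/s, 4800 rad/s.
The highest is 4800 rad/s.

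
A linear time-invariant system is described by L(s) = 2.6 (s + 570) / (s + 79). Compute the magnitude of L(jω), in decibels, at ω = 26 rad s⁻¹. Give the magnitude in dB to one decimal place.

25.0 dB

|j26 + 570| = √(26² + 570²) = 570.6
|j26 + 79| = √(26² + 79²) = 83.17
|L(j26)| = 2.6 × 570.6 / 83.17 = 17.838
20 log₁₀(17.838) = 25.03 dB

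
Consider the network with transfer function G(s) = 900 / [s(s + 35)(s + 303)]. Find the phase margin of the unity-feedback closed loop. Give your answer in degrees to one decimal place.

89.8°

Gain crossover: |G(jω)| = 1 at ω ≈ 0.0849 rad s⁻¹.
∠G(j0.0849) = −90° − arctan(0.0849/35) − arctan(0.0849/303) ≈ -90.15°
PM = 180° + (-90.15°) = 89.85°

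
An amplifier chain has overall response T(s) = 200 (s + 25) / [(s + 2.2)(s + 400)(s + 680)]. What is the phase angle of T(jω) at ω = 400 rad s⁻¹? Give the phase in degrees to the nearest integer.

-79°

∠(j400 + 25) = arctan(400/25) = 86.42°
∠(j400 + 2.2) = arctan(400/2.2) = 89.68°
∠(j400 + 400) = arctan(400/400) = 45.00°
∠(j400 + 680) = arctan(400/680) = 30.47°
∠T(j400) = 86.42° − (89.68° + 45.00° + 30.47°) = -78.73°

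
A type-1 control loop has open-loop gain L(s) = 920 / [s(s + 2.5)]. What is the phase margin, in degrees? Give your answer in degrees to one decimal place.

4.7 deg

Gain crossover: |L(jω)| = 1 at ω ≈ 30.3 rad/s.
∠L(j30.3) = −90° − arctan(30.3/2.5) ≈ -175.28°
PM = 180° + (-175.28°) = 4.72°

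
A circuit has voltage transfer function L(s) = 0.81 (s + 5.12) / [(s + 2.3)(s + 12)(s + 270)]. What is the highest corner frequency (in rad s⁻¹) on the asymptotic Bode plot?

Break frequencies occur at each pole and zero magnitude: 2.3 rad s⁻¹, 5.12 rad s⁻¹, 12 rad s⁻¹, 270 rad s⁻¹.
The highest is 270 rad s⁻¹.

270 rad s⁻¹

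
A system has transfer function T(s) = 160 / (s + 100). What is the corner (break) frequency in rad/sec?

100 rad/sec

The single real pole at s = −100 gives a corner at ω = 100 rad/sec.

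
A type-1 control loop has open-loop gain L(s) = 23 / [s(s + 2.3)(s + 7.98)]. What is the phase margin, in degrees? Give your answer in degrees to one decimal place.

56.1 deg

Gain crossover: |L(jω)| = 1 at ω ≈ 1.12 rad/s.
∠L(j1.12) = −90° − arctan(1.12/2.3) − arctan(1.12/7.98) ≈ -123.86°
PM = 180° + (-123.86°) = 56.14°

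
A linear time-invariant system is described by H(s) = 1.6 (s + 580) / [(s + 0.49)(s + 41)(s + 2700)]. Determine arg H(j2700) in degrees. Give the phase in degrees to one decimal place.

-146.2 deg

∠(j2700 + 580) = arctan(2700/580) = 77.88°
∠(j2700 + 0.49) = arctan(2700/0.49) = 89.99°
∠(j2700 + 41) = arctan(2700/41) = 89.13°
∠(j2700 + 2700) = arctan(2700/2700) = 45.00°
∠H(j2700) = 77.88° − (89.99° + 89.13° + 45.00°) = -146.24°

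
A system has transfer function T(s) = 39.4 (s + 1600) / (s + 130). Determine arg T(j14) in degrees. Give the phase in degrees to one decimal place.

∠(j14 + 1600) = arctan(14/1600) = 0.50°
∠(j14 + 130) = arctan(14/130) = 6.15°
∠T(j14) = 0.50° − 6.15° = -5.65°

-5.6 deg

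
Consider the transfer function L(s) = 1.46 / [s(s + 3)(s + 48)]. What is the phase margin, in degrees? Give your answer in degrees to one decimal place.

Gain crossover: |L(jω)| = 1 at ω ≈ 0.0101 rad/s.
∠L(j0.0101) = −90° − arctan(0.0101/3) − arctan(0.0101/48) ≈ -90.21°
PM = 180° + (-90.21°) = 89.79°

89.8°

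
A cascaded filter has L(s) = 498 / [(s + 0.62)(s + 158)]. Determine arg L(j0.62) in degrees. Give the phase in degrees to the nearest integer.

-45 deg

∠(j0.62 + 0.62) = arctan(0.62/0.62) = 45.00°
∠(j0.62 + 158) = arctan(0.62/158) = 0.22°
∠L(j0.62) = − (45.00° + 0.22°) = -45.22°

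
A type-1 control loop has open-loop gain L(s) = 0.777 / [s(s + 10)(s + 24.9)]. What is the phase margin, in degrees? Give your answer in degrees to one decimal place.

90.0 deg

Gain crossover: |L(jω)| = 1 at ω ≈ 0.00312 rad s⁻¹.
∠L(j0.00312) = −90° − arctan(0.00312/10) − arctan(0.00312/24.9) ≈ -90.03°
PM = 180° + (-90.03°) = 89.97°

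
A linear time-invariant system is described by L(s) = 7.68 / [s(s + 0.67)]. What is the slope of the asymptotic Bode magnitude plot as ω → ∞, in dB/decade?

With 0 zeros and 2 poles, the high-frequency asymptotic slope is 20 × (0 − 2) = -40 dB/decade.

-40 dB/decade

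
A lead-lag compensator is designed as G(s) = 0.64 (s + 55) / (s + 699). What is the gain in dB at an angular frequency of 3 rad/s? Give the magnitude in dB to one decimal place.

-25.9 dB

|j3 + 55| = √(3² + 55²) = 55.08
|j3 + 699| = √(3² + 699²) = 699
|G(j3)| = 0.64 × 55.08 / 699 = 0.050432
20 log₁₀(0.050432) = -25.95 dB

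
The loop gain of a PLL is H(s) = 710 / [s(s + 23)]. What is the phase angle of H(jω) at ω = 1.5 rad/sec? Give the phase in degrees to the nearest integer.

∠(j1.5 + 23) = arctan(1.5/23) = 3.73°
∠(j1.5) = 90.00°
∠H(j1.5) = − (3.73° + 90.00°) = -93.73°

-94 deg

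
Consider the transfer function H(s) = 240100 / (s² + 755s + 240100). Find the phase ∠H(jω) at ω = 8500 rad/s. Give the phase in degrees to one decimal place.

∠[(j8500)² + 755(j8500) + 240100] = ∠[-7.201e+07 + j6.4175e+06] = 174.91°
∠H(j8500) = −174.91° = -174.91°

-174.9 deg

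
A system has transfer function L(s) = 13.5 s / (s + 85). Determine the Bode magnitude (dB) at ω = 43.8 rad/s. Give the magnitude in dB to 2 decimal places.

15.83 dB

|j43.8| = 43.8
|j43.8 + 85| = √(43.8² + 85²) = 95.62
|L(j43.8)| = 13.5 × 43.8 / 95.62 = 6.1838
20 log₁₀(6.1838) = 15.825 dB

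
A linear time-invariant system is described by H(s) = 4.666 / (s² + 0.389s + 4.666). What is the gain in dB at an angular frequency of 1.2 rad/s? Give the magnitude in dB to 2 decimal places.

3.12 dB

|(j1.2)² + 0.389(j1.2) + 4.666| = |3.226 + j0.4668| = 3.26
|H(j1.2)| = 4.666 / 3.26 = 1.4315
20 log₁₀(1.4315) = 3.116 dB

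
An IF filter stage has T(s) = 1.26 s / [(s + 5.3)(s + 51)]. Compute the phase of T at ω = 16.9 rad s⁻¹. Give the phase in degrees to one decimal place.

-0.9°

∠(j16.9) = 90.00°
∠(j16.9 + 5.3) = arctan(16.9/5.3) = 72.59°
∠(j16.9 + 51) = arctan(16.9/51) = 18.33°
∠T(j16.9) = 90.00° − (72.59° + 18.33°) = -0.92°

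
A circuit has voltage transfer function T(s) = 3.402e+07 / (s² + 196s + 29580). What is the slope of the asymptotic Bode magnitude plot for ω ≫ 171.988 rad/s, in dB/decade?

-40 dB/decade

With 0 zeros and 2 poles, the high-frequency asymptotic slope is 20 × (0 − 2) = -40 dB/decade.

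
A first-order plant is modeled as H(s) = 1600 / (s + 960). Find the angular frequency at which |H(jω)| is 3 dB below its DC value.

960 rad/sec

For a single-pole low-pass, the −3 dB point is at the pole: ω = 960 rad/sec.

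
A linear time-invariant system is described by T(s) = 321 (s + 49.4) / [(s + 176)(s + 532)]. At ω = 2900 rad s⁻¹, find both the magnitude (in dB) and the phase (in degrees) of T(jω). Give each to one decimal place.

|j2900 + 49.4| = √(2900² + 49.4²) = 2900
|j2900 + 176| = √(2900² + 176²) = 2905
|j2900 + 532| = √(2900² + 532²) = 2948
|T(j2900)| = 321 × 2900 / (2905 × 2948) = 0.10869
20 log₁₀(0.10869) = -19.28 dB
∠(j2900 + 49.4) = arctan(2900/49.4) = 89.02°
∠(j2900 + 176) = arctan(2900/176) = 86.53°
∠(j2900 + 532) = arctan(2900/532) = 79.60°
∠T(j2900) = 89.02° − (86.53° + 79.60°) = -77.11°

|T| = -19.3 dB, ∠T = -77.1°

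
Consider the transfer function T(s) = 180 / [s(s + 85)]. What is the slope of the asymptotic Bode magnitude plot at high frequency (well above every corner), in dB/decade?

With 0 zeros and 2 poles, the high-frequency asymptotic slope is 20 × (0 − 2) = -40 dB/decade.

-40 dB/decade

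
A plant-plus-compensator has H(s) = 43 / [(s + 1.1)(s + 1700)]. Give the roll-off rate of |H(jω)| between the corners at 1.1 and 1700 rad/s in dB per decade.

In this band the factors already past their corner are: pole at 1.1; net slope = -20 dB/decade.

-20 dB/decade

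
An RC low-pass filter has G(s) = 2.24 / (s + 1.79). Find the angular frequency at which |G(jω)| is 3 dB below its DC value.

For a single-pole low-pass, the −3 dB point is at the pole: ω = 1.79 rad/sec.

1.79 rad/sec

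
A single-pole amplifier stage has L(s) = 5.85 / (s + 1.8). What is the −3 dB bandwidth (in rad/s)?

For a single-pole low-pass, the −3 dB point is at the pole: ω = 1.8 rad/s.

1.8 rad/s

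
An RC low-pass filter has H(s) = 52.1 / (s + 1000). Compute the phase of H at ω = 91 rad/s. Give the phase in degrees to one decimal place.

-5.2 deg

∠(j91 + 1000) = arctan(91/1000) = 5.20°
∠H(j91) = −5.20° = -5.20°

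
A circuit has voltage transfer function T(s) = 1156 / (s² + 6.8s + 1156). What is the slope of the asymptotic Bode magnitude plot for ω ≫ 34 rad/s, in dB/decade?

-40 dB/decade

With 0 zeros and 2 poles, the high-frequency asymptotic slope is 20 × (0 − 2) = -40 dB/decade.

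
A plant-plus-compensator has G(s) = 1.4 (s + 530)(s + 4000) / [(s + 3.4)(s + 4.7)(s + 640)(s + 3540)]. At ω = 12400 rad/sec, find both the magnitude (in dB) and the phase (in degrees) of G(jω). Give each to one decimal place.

|j12400 + 530| = √(12400² + 530²) = 1.241e+04
|j12400 + 4000| = √(12400² + 4000²) = 1.303e+04
|j12400 + 3.4| = √(12400² + 3.4²) = 1.24e+04
|j12400 + 4.7| = √(12400² + 4.7²) = 1.24e+04
|j12400 + 640| = √(12400² + 640²) = 1.242e+04
|j12400 + 3540| = √(12400² + 3540²) = 1.29e+04
|G(j12400)| = 1.4 × 1.241e+04 × 1.303e+04 / (1.24e+04 × 1.24e+04 × 1.242e+04 × 1.29e+04) = 9.1957e-09
20 log₁₀(9.1957e-09) = -160.73 dB
∠(j12400 + 530) = arctan(12400/530) = 87.55°
∠(j12400 + 4000) = arctan(12400/4000) = 72.12°
∠(j12400 + 3.4) = arctan(12400/3.4) = 89.98°
∠(j12400 + 4.7) = arctan(12400/4.7) = 89.98°
∠(j12400 + 640) = arctan(12400/640) = 87.05°
∠(j12400 + 3540) = arctan(12400/3540) = 74.07°
∠G(j12400) = 87.55° + 72.12° − (89.98° + 89.98° + 87.05° + 74.07°) = -181.40°

|G| = -160.7 dB, ∠G = -181.4°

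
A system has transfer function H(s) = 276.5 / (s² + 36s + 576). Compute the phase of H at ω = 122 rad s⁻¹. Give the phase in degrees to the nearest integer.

∠[(j122)² + 36(j122) + 576] = ∠[-14308 + j4392] = 162.94°
∠H(j122) = −162.94° = -162.94°

-163 deg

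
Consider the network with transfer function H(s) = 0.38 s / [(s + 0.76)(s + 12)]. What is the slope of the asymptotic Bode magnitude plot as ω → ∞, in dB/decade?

With 1 zero and 2 poles, the high-frequency asymptotic slope is 20 × (1 − 2) = -20 dB/decade.

-20 dB/decade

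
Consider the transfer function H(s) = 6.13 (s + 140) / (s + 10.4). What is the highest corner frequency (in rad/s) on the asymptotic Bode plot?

Break frequencies occur at each pole and zero magnitude: 10.4 rad/s, 140 rad/s.
The highest is 140 rad/s.

140 rad/s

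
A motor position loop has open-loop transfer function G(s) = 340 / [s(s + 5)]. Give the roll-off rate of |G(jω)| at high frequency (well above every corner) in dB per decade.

-40 dB/decade

With 0 zeros and 2 poles, the high-frequency asymptotic slope is 20 × (0 − 2) = -40 dB/decade.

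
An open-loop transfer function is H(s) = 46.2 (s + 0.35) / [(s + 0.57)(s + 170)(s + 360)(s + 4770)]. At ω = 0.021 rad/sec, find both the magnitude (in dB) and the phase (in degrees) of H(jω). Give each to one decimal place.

|H| = -140.2 dB, ∠H = 1.3°

|j0.021 + 0.35| = √(0.021² + 0.35²) = 0.3506
|j0.021 + 0.57| = √(0.021² + 0.57²) = 0.5704
|j0.021 + 170| = √(0.021² + 170²) = 170
|j0.021 + 360| = √(0.021² + 360²) = 360
|j0.021 + 4770| = √(0.021² + 4770²) = 4770
|H(j0.021)| = 46.2 × 0.3506 / (0.5704 × 170 × 360 × 4770) = 9.7286e-08
20 log₁₀(9.7286e-08) = -140.24 dB
∠(j0.021 + 0.35) = arctan(0.021/0.35) = 3.43°
∠(j0.021 + 0.57) = arctan(0.021/0.57) = 2.11°
∠(j0.021 + 170) = arctan(0.021/170) = 0.01°
∠(j0.021 + 360) = arctan(0.021/360) = 0.00°
∠(j0.021 + 4770) = arctan(0.021/4770) = 0.00°
∠H(j0.021) = 3.43° − (2.11° + 0.01° + 0.00° + 0.00°) = 1.31°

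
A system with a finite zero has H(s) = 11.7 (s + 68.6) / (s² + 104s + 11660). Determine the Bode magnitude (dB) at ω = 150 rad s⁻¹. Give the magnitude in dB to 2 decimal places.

|j150 + 68.6| = √(150² + 68.6²) = 164.9
|(j150)² + 104(j150) + 11660| = |-10840 + j15600| = 1.9e+04
|H(j150)| = 11.7 × 164.9 / 1.9e+04 = 0.10159
20 log₁₀(0.10159) = -19.863 dB

-19.86 dB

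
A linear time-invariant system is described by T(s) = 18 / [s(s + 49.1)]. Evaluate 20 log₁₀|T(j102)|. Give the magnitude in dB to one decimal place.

|j102 + 49.1| = √(102² + 49.1²) = 113.2
|j102| = 102
|T(j102)| = 18 / (113.2 × 102) = 0.0015589
20 log₁₀(0.0015589) = -56.14 dB

-56.1 dB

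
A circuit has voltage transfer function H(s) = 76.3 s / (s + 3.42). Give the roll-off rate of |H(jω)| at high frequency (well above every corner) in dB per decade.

With 1 zero and 1 pole, the high-frequency asymptotic slope is 20 × (1 − 1) = 0 dB/decade.

0 dB/decade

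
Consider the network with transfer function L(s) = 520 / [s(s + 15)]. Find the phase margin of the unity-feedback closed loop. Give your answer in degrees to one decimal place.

Gain crossover: |L(jω)| = 1 at ω ≈ 20.5 rad/s.
∠L(j20.5) = −90° − arctan(20.5/15) ≈ -143.78°
PM = 180° + (-143.78°) = 36.22°

36.2 deg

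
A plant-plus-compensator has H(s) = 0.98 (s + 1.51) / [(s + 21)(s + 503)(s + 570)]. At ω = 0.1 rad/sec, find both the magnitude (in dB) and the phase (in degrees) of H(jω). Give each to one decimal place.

|j0.1 + 1.51| = √(0.1² + 1.51²) = 1.513
|j0.1 + 21| = √(0.1² + 21²) = 21
|j0.1 + 503| = √(0.1² + 503²) = 503
|j0.1 + 570| = √(0.1² + 570²) = 570
|H(j0.1)| = 0.98 × 1.513 / (21 × 503 × 570) = 2.4631e-07
20 log₁₀(2.4631e-07) = -132.17 dB
∠(j0.1 + 1.51) = arctan(0.1/1.51) = 3.79°
∠(j0.1 + 21) = arctan(0.1/21) = 0.27°
∠(j0.1 + 503) = arctan(0.1/503) = 0.01°
∠(j0.1 + 570) = arctan(0.1/570) = 0.01°
∠H(j0.1) = 3.79° − (0.27° + 0.01° + 0.01°) = 3.49°

|H| = -132.2 dB, ∠H = 3.5°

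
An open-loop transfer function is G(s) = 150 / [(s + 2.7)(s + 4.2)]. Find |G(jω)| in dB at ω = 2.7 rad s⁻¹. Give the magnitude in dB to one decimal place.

|j2.7 + 2.7| = √(2.7² + 2.7²) = 3.818
|j2.7 + 4.2| = √(2.7² + 4.2²) = 4.993
|G(j2.7)| = 150 / (3.818 × 4.993) = 7.8678
20 log₁₀(7.8678) = 17.92 dB

17.9 dB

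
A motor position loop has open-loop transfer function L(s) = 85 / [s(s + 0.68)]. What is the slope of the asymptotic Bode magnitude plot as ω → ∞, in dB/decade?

With 0 zeros and 2 poles, the high-frequency asymptotic slope is 20 × (0 − 2) = -40 dB/decade.

-40 dB/decade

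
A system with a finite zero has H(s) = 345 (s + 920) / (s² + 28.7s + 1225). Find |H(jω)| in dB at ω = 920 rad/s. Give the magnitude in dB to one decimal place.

|j920 + 920| = √(920² + 920²) = 1301
|(j920)² + 28.7(j920) + 1225| = |-8.4518e+05 + j26404| = 8.456e+05
|H(j920)| = 345 × 1301 / 8.456e+05 = 0.53084
20 log₁₀(0.53084) = -5.50 dB

-5.5 dB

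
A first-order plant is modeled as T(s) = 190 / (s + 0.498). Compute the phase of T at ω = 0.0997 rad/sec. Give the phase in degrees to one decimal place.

∠(j0.0997 + 0.498) = arctan(0.0997/0.498) = 11.32°
∠T(j0.0997) = −11.32° = -11.32°

-11.3°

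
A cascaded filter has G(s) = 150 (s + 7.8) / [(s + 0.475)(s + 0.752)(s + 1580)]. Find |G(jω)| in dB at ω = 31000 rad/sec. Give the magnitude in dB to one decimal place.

|j31000 + 7.8| = √(31000² + 7.8²) = 3.1e+04
|j31000 + 0.475| = √(31000² + 0.475²) = 3.1e+04
|j31000 + 0.752| = √(31000² + 0.752²) = 3.1e+04
|j31000 + 1580| = √(31000² + 1580²) = 3.104e+04
|G(j31000)| = 150 × 3.1e+04 / (3.1e+04 × 3.1e+04 × 3.104e+04) = 1.5589e-07
20 log₁₀(1.5589e-07) = -136.14 dB

-136.1 dB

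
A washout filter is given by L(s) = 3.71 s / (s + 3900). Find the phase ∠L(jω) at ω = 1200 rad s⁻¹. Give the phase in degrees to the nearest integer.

∠(j1200) = 90.00°
∠(j1200 + 3900) = arctan(1200/3900) = 17.10°
∠L(j1200) = 90.00° − 17.10° = 72.90°

73°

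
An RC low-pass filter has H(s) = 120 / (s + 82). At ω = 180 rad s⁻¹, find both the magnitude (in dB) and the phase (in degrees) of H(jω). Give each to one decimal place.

|j180 + 82| = √(180² + 82²) = 197.8
|H(j180)| = 120 / 197.8 = 0.60668
20 log₁₀(0.60668) = -4.34 dB
∠(j180 + 82) = arctan(180/82) = 65.51°
∠H(j180) = −65.51° = -65.51°

|H| = -4.3 dB, ∠H = -65.5°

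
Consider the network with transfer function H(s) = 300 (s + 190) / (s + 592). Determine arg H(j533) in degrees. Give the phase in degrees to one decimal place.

∠(j533 + 190) = arctan(533/190) = 70.38°
∠(j533 + 592) = arctan(533/592) = 42.00°
∠H(j533) = 70.38° − 42.00° = 28.38°

28.4°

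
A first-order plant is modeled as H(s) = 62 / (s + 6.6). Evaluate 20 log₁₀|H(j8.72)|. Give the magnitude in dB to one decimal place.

|j8.72 + 6.6| = √(8.72² + 6.6²) = 10.94
|H(j8.72)| = 62 / 10.94 = 5.6693
20 log₁₀(5.6693) = 15.07 dB

15.1 dB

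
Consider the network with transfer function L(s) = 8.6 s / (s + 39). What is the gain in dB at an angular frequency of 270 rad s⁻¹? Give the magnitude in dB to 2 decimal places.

|j270| = 270
|j270 + 39| = √(270² + 39²) = 272.8
|L(j270)| = 8.6 × 270 / 272.8 = 8.5117
20 log₁₀(8.5117) = 18.600 dB

18.60 dB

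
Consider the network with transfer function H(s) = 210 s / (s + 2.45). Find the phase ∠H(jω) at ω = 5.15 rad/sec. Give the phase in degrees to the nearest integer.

∠(j5.15) = 90.00°
∠(j5.15 + 2.45) = arctan(5.15/2.45) = 64.56°
∠H(j5.15) = 90.00° − 64.56° = 25.44°

25°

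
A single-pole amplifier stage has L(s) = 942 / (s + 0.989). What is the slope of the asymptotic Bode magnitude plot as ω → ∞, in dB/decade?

With 0 zeros and 1 pole, the high-frequency asymptotic slope is 20 × (0 − 1) = -20 dB/decade.

-20 dB/decade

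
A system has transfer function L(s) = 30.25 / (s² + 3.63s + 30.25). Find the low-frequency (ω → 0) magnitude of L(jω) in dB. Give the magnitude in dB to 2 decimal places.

0.00 dB

L(0) = 30.25 / 30.25 = 1
20 log₁₀(1) = 0.000 dB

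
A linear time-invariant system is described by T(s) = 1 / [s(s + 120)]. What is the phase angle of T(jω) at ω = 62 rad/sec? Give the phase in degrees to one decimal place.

-117.3°

∠(j62 + 120) = arctan(62/120) = 27.32°
∠(j62) = 90.00°
∠T(j62) = − (27.32° + 90.00°) = -117.32°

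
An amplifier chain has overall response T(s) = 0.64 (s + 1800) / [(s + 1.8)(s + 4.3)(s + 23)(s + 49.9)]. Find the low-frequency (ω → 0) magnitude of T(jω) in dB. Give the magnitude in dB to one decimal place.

-17.7 dB

T(0) = 0.64 × 1800 / (1.8 × 4.3 × 23 × 49.9) = 0.12968
20 log₁₀(0.12968) = -17.74 dB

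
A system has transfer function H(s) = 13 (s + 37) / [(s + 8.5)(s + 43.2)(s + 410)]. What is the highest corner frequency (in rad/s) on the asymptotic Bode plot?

Break frequencies occur at each pole and zero magnitude: 8.5 rad/s, 37 rad/s, 43.2 rad/s, 410 rad/s.
The highest is 410 rad/s.

410 rad/s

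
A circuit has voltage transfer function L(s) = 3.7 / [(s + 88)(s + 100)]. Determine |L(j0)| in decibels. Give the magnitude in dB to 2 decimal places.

L(0) = 3.7 / (88 × 100) = 0.00042045
20 log₁₀(0.00042045) = -67.526 dB

-67.53 dB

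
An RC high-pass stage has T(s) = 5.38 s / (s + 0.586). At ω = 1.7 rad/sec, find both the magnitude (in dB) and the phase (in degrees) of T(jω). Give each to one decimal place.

|j1.7| = 1.7
|j1.7 + 0.586| = √(1.7² + 0.586²) = 1.798
|T(j1.7)| = 5.38 × 1.7 / 1.798 = 5.0863
20 log₁₀(5.0863) = 14.13 dB
∠(j1.7) = 90.00°
∠(j1.7 + 0.586) = arctan(1.7/0.586) = 70.98°
∠T(j1.7) = 90.00° − 70.98° = 19.02°

|T| = 14.1 dB, ∠T = 19.0°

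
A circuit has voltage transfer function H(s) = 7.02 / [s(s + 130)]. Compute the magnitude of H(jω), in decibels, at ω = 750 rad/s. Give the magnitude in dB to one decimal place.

-98.2 dB

|j750 + 130| = √(750² + 130²) = 761.2
|j750| = 750
|H(j750)| = 7.02 / (761.2 × 750) = 1.2297e-05
20 log₁₀(1.2297e-05) = -98.20 dB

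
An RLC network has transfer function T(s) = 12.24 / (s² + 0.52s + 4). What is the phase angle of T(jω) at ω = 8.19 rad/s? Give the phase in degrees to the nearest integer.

-176°

∠[(j8.19)² + 0.52(j8.19) + 4] = ∠[-63.076 + j4.2588] = 176.14°
∠T(j8.19) = −176.14° = -176.14°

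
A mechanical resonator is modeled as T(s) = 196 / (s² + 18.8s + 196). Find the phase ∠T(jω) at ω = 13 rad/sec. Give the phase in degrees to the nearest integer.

-84 deg

∠[(j13)² + 18.8(j13) + 196] = ∠[27 + j244.4] = 83.70°
∠T(j13) = −83.70° = -83.70°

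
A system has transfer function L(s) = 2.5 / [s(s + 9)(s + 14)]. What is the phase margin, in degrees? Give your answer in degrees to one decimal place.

Gain crossover: |L(jω)| = 1 at ω ≈ 0.0198 rad/s.
∠L(j0.0198) = −90° − arctan(0.0198/9) − arctan(0.0198/14) ≈ -90.21°
PM = 180° + (-90.21°) = 89.79°

89.8°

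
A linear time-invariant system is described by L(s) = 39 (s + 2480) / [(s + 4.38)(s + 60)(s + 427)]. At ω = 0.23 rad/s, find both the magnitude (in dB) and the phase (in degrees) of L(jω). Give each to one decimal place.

|j0.23 + 2480| = √(0.23² + 2480²) = 2480
|j0.23 + 4.38| = √(0.23² + 4.38²) = 4.386
|j0.23 + 60| = √(0.23² + 60²) = 60
|j0.23 + 427| = √(0.23² + 427²) = 427
|L(j0.23)| = 39 × 2480 / (4.386 × 60 × 427) = 0.86072
20 log₁₀(0.86072) = -1.30 dB
∠(j0.23 + 2480) = arctan(0.23/2480) = 0.01°
∠(j0.23 + 4.38) = arctan(0.23/4.38) = 3.01°
∠(j0.23 + 60) = arctan(0.23/60) = 0.22°
∠(j0.23 + 427) = arctan(0.23/427) = 0.03°
∠L(j0.23) = 0.01° − (3.01° + 0.22° + 0.03°) = -3.25°

|L| = -1.3 dB, ∠L = -3.3°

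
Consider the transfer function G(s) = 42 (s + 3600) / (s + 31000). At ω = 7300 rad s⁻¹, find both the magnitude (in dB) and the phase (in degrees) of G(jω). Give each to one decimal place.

|G| = 20.6 dB, ∠G = 50.5°

|j7300 + 3600| = √(7300² + 3600²) = 8139
|j7300 + 31000| = √(7300² + 31000²) = 3.185e+04
|G(j7300)| = 42 × 8139 / 3.185e+04 = 10.734
20 log₁₀(10.734) = 20.62 dB
∠(j7300 + 3600) = arctan(7300/3600) = 63.75°
∠(j7300 + 31000) = arctan(7300/31000) = 13.25°
∠G(j7300) = 63.75° − 13.25° = 50.50°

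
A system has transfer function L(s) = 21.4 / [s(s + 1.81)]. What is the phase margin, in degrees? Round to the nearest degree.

22°

Gain crossover: |L(jω)| = 1 at ω ≈ 4.45 rad/s.
∠L(j4.45) = −90° − arctan(4.45/1.81) ≈ -157.88°
PM = 180° + (-157.88°) = 22.12°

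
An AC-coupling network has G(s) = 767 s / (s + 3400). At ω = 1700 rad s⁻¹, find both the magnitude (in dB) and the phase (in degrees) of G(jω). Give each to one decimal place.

|G| = 50.7 dB, ∠G = 63.4 deg

|j1700| = 1700
|j1700 + 3400| = √(1700² + 3400²) = 3801
|G(j1700)| = 767 × 1700 / 3801 = 343.01
20 log₁₀(343.01) = 50.71 dB
∠(j1700) = 90.00°
∠(j1700 + 3400) = arctan(1700/3400) = 26.57°
∠G(j1700) = 90.00° − 26.57° = 63.43°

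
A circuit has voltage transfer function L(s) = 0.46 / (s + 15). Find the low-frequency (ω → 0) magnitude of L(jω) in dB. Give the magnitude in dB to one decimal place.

L(0) = 0.46 / 15 = 0.030667
20 log₁₀(0.030667) = -30.27 dB

-30.3 dB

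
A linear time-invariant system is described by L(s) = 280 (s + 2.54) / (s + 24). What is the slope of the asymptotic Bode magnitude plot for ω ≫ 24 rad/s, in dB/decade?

0 dB/decade

With 1 zero and 1 pole, the high-frequency asymptotic slope is 20 × (1 − 1) = 0 dB/decade.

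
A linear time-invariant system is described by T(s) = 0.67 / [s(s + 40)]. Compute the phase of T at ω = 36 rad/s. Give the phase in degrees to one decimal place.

∠(j36 + 40) = arctan(36/40) = 41.99°
∠(j36) = 90.00°
∠T(j36) = − (41.99° + 90.00°) = -131.99°

-132.0°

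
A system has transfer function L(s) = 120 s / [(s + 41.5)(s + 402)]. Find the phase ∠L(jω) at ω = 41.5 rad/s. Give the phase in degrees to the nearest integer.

39 deg

∠(j41.5) = 90.00°
∠(j41.5 + 41.5) = arctan(41.5/41.5) = 45.00°
∠(j41.5 + 402) = arctan(41.5/402) = 5.89°
∠L(j41.5) = 90.00° − (45.00° + 5.89°) = 39.11°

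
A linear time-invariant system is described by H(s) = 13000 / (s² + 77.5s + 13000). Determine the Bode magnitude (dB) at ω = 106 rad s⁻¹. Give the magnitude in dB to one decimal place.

|(j106)² + 77.5(j106) + 13000| = |1764 + j8215| = 8402
|H(j106)| = 13000 / 8402 = 1.5472
20 log₁₀(1.5472) = 3.79 dB

3.8 dB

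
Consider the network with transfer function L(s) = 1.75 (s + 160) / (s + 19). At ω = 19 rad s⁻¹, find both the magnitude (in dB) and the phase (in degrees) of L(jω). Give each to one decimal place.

|j19 + 160| = √(19² + 160²) = 161.1
|j19 + 19| = √(19² + 19²) = 26.87
|L(j19)| = 1.75 × 161.1 / 26.87 = 10.494
20 log₁₀(10.494) = 20.42 dB
∠(j19 + 160) = arctan(19/160) = 6.77°
∠(j19 + 19) = arctan(19/19) = 45.00°
∠L(j19) = 6.77° − 45.00° = -38.23°

|L| = 20.4 dB, ∠L = -38.2 deg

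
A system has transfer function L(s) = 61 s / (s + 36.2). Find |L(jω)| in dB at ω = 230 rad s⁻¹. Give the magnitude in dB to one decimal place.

|j230| = 230
|j230 + 36.2| = √(230² + 36.2²) = 232.8
|L(j230)| = 61 × 230 / 232.8 = 60.258
20 log₁₀(60.258) = 35.60 dB

35.6 dB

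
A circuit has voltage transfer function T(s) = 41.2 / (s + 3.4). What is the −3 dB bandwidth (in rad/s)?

3.4 rad/s

For a single-pole low-pass, the −3 dB point is at the pole: ω = 3.4 rad/s.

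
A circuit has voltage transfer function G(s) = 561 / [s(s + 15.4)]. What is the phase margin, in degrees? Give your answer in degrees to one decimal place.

Gain crossover: |G(jω)| = 1 at ω ≈ 21.3 rad/sec.
∠G(j21.3) = −90° − arctan(21.3/15.4) ≈ -144.17°
PM = 180° + (-144.17°) = 35.83°

35.8°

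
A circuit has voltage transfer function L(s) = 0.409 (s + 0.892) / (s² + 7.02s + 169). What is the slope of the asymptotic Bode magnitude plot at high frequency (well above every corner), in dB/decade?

-20 dB/decade

With 1 zero and 2 poles, the high-frequency asymptotic slope is 20 × (1 − 2) = -20 dB/decade.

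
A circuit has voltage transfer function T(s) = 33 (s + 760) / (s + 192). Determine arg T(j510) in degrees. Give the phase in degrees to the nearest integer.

∠(j510 + 760) = arctan(510/760) = 33.86°
∠(j510 + 192) = arctan(510/192) = 69.37°
∠T(j510) = 33.86° − 69.37° = -35.51°

-36°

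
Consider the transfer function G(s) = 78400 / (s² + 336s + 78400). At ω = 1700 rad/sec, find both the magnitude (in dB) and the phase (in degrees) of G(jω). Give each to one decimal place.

|G| = -31.3 dB, ∠G = -168.5 deg

|(j1700)² + 336(j1700) + 78400| = |-2.8116e+06 + j5.712e+05| = 2.869e+06
|G(j1700)| = 78400 / 2.869e+06 = 0.027326
20 log₁₀(0.027326) = -31.27 dB
∠[(j1700)² + 336(j1700) + 78400] = ∠[-2.8116e+06 + j5.712e+05] = 168.52°
∠G(j1700) = −168.52° = -168.52°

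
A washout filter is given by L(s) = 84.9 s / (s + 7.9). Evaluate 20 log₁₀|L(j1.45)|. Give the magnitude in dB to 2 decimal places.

|j1.45| = 1.45
|j1.45 + 7.9| = √(1.45² + 7.9²) = 8.032
|L(j1.45)| = 84.9 × 1.45 / 8.032 = 15.327
20 log₁₀(15.327) = 23.709 dB

23.71 dB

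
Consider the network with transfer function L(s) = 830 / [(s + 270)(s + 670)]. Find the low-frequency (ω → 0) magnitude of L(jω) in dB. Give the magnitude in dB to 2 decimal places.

L(0) = 830 / (270 × 670) = 0.0045882
20 log₁₀(0.0045882) = -46.767 dB

-46.77 dB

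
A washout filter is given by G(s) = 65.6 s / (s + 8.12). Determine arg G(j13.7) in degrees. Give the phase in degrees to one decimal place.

∠(j13.7) = 90.00°
∠(j13.7 + 8.12) = arctan(13.7/8.12) = 59.34°
∠G(j13.7) = 90.00° − 59.34° = 30.66°

30.7°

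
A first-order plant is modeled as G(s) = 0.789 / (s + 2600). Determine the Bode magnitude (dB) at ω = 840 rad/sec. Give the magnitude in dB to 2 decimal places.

|j840 + 2600| = √(840² + 2600²) = 2732
|G(j840)| = 0.789 / 2732 = 0.00028877
20 log₁₀(0.00028877) = -70.789 dB

-70.79 dB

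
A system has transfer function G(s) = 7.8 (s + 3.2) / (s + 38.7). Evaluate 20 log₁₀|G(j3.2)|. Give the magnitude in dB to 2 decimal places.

-0.83 dB

|j3.2 + 3.2| = √(3.2² + 3.2²) = 4.525
|j3.2 + 38.7| = √(3.2² + 38.7²) = 38.83
|G(j3.2)| = 7.8 × 4.525 / 38.83 = 0.90901
20 log₁₀(0.90901) = -0.829 dB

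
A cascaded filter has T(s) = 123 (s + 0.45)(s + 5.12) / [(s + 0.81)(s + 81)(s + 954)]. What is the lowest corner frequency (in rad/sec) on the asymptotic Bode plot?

0.45 rad/sec

Break frequencies occur at each pole and zero magnitude: 0.45 rad/sec, 0.81 rad/sec, 5.12 rad/sec, 81 rad/sec, 954 rad/sec.
The lowest is 0.45 rad/sec.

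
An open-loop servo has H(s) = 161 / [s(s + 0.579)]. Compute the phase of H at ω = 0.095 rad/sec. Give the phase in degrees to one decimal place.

∠(j0.095 + 0.579) = arctan(0.095/0.579) = 9.32°
∠(j0.095) = 90.00°
∠H(j0.095) = − (9.32° + 90.00°) = -99.32°

-99.3°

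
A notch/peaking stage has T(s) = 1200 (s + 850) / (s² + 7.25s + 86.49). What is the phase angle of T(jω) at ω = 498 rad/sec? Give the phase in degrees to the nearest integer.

-149°

∠(j498 + 850) = arctan(498/850) = 30.37°
∠[(j498)² + 7.25(j498) + 86.49] = ∠[-2.4792e+05 + j3610.5] = 179.17°
∠T(j498) = 30.37° − 179.17° = -148.80°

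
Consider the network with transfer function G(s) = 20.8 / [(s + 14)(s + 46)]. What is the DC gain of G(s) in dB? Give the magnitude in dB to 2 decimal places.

-29.82 dB

G(0) = 20.8 / (14 × 46) = 0.032298
20 log₁₀(0.032298) = -29.816 dB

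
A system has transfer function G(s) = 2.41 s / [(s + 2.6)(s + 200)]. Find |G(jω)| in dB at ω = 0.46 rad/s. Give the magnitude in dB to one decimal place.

-53.6 dB

|j0.46| = 0.46
|j0.46 + 2.6| = √(0.46² + 2.6²) = 2.64
|j0.46 + 200| = √(0.46² + 200²) = 200
|G(j0.46)| = 2.41 × 0.46 / (2.64 × 200) = 0.0020993
20 log₁₀(0.0020993) = -53.56 dB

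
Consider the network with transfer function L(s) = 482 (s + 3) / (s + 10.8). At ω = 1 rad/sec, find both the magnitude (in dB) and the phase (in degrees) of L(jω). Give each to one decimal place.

|L| = 43.0 dB, ∠L = 13.1°

|j1 + 3| = √(1² + 3²) = 3.162
|j1 + 10.8| = √(1² + 10.8²) = 10.85
|L(j1)| = 482 × 3.162 / 10.85 = 140.53
20 log₁₀(140.53) = 42.96 dB
∠(j1 + 3) = arctan(1/3) = 18.43°
∠(j1 + 10.8) = arctan(1/10.8) = 5.29°
∠L(j1) = 18.43° − 5.29° = 13.14°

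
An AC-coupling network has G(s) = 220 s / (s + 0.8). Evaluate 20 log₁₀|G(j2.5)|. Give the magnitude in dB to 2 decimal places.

46.43 dB

|j2.5| = 2.5
|j2.5 + 0.8| = √(2.5² + 0.8²) = 2.625
|G(j2.5)| = 220 × 2.5 / 2.625 = 209.53
20 log₁₀(209.53) = 46.425 dB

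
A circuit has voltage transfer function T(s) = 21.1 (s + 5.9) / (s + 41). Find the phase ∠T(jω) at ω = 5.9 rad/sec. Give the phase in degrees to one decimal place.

36.8 deg

∠(j5.9 + 5.9) = arctan(5.9/5.9) = 45.00°
∠(j5.9 + 41) = arctan(5.9/41) = 8.19°
∠T(j5.9) = 45.00° − 8.19° = 36.81°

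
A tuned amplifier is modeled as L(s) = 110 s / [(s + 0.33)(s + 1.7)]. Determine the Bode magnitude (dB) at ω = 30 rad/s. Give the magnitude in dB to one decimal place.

11.3 dB

|j30| = 30
|j30 + 0.33| = √(30² + 0.33²) = 30
|j30 + 1.7| = √(30² + 1.7²) = 30.05
|L(j30)| = 110 × 30 / (30 × 30.05) = 3.6606
20 log₁₀(3.6606) = 11.27 dB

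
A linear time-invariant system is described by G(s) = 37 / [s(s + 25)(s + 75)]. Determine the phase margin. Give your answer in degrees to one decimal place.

Gain crossover: |G(jω)| = 1 at ω ≈ 0.0197 rad/s.
∠G(j0.0197) = −90° − arctan(0.0197/25) − arctan(0.0197/75) ≈ -90.06°
PM = 180° + (-90.06°) = 89.94°

89.9 deg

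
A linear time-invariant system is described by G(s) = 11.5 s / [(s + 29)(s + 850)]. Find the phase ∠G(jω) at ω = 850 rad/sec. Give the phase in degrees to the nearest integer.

-43°

∠(j850) = 90.00°
∠(j850 + 29) = arctan(850/29) = 88.05°
∠(j850 + 850) = arctan(850/850) = 45.00°
∠G(j850) = 90.00° − (88.05° + 45.00°) = -43.05°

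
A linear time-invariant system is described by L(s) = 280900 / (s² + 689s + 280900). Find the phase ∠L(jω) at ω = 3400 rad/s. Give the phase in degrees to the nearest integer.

-168°

∠[(j3400)² + 689(j3400) + 280900] = ∠[-1.1279e+07 + j2.3426e+06] = 168.27°
∠L(j3400) = −168.27° = -168.27°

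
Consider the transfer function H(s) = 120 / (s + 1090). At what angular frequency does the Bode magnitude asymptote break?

1090 rad/s

The single real pole at s = −1090 gives a corner at ω = 1090 rad/s.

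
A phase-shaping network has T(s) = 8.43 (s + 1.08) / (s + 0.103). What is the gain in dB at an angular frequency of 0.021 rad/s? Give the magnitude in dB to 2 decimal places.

38.75 dB

|j0.021 + 1.08| = √(0.021² + 1.08²) = 1.08
|j0.021 + 0.103| = √(0.021² + 0.103²) = 0.1051
|T(j0.021)| = 8.43 × 1.08 / 0.1051 = 86.627
20 log₁₀(86.627) = 38.753 dB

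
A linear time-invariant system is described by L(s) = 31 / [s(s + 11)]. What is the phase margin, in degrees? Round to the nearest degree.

76°

Gain crossover: |L(jω)| = 1 at ω ≈ 2.73 rad/s.
∠L(j2.73) = −90° − arctan(2.73/11) ≈ -103.96°
PM = 180° + (-103.96°) = 76.04°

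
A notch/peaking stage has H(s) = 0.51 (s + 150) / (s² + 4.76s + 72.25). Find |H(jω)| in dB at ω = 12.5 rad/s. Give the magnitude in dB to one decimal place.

-2.5 dB

|j12.5 + 150| = √(12.5² + 150²) = 150.5
|(j12.5)² + 4.76(j12.5) + 72.25| = |-84 + j59.5| = 102.9
|H(j12.5)| = 0.51 × 150.5 / 102.9 = 0.74574
20 log₁₀(0.74574) = -2.55 dB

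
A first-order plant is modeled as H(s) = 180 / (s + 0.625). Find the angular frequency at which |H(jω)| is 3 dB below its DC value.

For a single-pole low-pass, the −3 dB point is at the pole: ω = 0.625 rad s⁻¹.

0.625 rad s⁻¹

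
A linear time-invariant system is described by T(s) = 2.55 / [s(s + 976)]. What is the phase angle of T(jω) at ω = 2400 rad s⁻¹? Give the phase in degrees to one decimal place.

-157.9°

∠(j2400 + 976) = arctan(2400/976) = 67.87°
∠(j2400) = 90.00°
∠T(j2400) = − (67.87° + 90.00°) = -157.87°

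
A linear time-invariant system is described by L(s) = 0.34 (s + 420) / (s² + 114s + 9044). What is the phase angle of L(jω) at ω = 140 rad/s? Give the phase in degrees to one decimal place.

∠(j140 + 420) = arctan(140/420) = 18.43°
∠[(j140)² + 114(j140) + 9044] = ∠[-10556 + j15960] = 123.48°
∠L(j140) = 18.43° − 123.48° = -105.05°

-105.0°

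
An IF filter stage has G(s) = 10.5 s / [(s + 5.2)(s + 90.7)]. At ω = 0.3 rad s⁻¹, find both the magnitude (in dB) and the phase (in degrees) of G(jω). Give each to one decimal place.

|j0.3| = 0.3
|j0.3 + 5.2| = √(0.3² + 5.2²) = 5.209
|j0.3 + 90.7| = √(0.3² + 90.7²) = 90.7
|G(j0.3)| = 10.5 × 0.3 / (5.209 × 90.7) = 0.0066677
20 log₁₀(0.0066677) = -43.52 dB
∠(j0.3) = 90.00°
∠(j0.3 + 5.2) = arctan(0.3/5.2) = 3.30°
∠(j0.3 + 90.7) = arctan(0.3/90.7) = 0.19°
∠G(j0.3) = 90.00° − (3.30° + 0.19°) = 86.51°

|G| = -43.5 dB, ∠G = 86.5°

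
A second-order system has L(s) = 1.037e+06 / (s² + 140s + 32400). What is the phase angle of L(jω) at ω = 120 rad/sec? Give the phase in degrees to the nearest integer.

-43°

∠[(j120)² + 140(j120) + 32400] = ∠[18000 + j16800] = 43.03°
∠L(j120) = −43.03° = -43.03°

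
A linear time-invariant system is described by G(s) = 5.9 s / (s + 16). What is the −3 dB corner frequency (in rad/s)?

16 rad/s

For a single-pole high-pass, the −3 dB point is at the pole: ω = 16 rad/s.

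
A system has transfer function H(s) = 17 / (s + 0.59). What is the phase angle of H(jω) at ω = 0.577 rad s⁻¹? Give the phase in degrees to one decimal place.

∠(j0.577 + 0.59) = arctan(0.577/0.59) = 44.36°
∠H(j0.577) = −44.36° = -44.36°

-44.4 deg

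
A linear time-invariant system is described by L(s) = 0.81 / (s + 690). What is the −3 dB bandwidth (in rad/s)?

For a single-pole low-pass, the −3 dB point is at the pole: ω = 690 rad/s.

690 rad/s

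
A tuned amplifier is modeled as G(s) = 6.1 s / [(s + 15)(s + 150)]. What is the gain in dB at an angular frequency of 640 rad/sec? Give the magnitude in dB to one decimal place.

-40.7 dB

|j640| = 640
|j640 + 15| = √(640² + 15²) = 640.2
|j640 + 150| = √(640² + 150²) = 657.3
|G(j640)| = 6.1 × 640 / (640.2 × 657.3) = 0.0092772
20 log₁₀(0.0092772) = -40.65 dB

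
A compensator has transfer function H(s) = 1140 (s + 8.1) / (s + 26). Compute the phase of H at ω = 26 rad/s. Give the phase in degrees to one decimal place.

27.7°

∠(j26 + 8.1) = arctan(26/8.1) = 72.70°
∠(j26 + 26) = arctan(26/26) = 45.00°
∠H(j26) = 72.70° − 45.00° = 27.70°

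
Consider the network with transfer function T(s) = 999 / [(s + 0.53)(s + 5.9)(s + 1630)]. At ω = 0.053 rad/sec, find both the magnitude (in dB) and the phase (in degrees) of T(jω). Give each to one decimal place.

|T| = -14.2 dB, ∠T = -6.2°

|j0.053 + 0.53| = √(0.053² + 0.53²) = 0.5326
|j0.053 + 5.9| = √(0.053² + 5.9²) = 5.9
|j0.053 + 1630| = √(0.053² + 1630²) = 1630
|T(j0.053)| = 999 / (0.5326 × 5.9 × 1630) = 0.19502
20 log₁₀(0.19502) = -14.20 dB
∠(j0.053 + 0.53) = arctan(0.053/0.53) = 5.71°
∠(j0.053 + 5.9) = arctan(0.053/5.9) = 0.51°
∠(j0.053 + 1630) = arctan(0.053/1630) = 0.00°
∠T(j0.053) = − (5.71° + 0.51° + 0.00°) = -6.23°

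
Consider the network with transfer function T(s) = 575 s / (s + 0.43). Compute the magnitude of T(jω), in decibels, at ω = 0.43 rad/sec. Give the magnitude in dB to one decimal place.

|j0.43| = 0.43
|j0.43 + 0.43| = √(0.43² + 0.43²) = 0.6081
|T(j0.43)| = 575 × 0.43 / 0.6081 = 406.59
20 log₁₀(406.59) = 52.18 dB

52.2 dB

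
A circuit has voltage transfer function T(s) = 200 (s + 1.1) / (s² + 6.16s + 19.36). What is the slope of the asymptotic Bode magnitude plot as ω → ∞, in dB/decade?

With 1 zero and 2 poles, the high-frequency asymptotic slope is 20 × (1 − 2) = -20 dB/decade.

-20 dB/decade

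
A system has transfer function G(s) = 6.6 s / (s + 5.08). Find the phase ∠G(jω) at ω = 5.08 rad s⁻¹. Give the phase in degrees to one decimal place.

45.0°

∠(j5.08) = 90.00°
∠(j5.08 + 5.08) = arctan(5.08/5.08) = 45.00°
∠G(j5.08) = 90.00° − 45.00° = 45.00°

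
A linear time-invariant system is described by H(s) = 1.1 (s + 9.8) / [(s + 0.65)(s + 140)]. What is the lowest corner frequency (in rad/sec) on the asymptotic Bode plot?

0.65 rad/sec

Break frequencies occur at each pole and zero magnitude: 0.65 rad/sec, 9.8 rad/sec, 140 rad/sec.
The lowest is 0.65 rad/sec.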